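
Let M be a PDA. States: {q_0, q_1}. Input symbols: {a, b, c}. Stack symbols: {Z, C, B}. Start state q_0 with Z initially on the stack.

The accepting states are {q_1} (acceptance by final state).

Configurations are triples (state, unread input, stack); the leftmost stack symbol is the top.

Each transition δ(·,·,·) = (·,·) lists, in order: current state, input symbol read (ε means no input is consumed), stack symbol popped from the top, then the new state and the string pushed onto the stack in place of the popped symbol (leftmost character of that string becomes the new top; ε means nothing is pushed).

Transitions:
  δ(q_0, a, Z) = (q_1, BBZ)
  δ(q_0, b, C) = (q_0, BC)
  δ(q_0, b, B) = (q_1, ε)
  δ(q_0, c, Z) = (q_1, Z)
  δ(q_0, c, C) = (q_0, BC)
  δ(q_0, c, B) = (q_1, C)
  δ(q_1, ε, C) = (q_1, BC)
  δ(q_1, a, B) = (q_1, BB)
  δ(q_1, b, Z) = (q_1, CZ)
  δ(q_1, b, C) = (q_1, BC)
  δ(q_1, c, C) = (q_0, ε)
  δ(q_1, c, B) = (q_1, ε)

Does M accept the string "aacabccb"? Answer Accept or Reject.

Reject

No computation consumes all input and reaches a final state.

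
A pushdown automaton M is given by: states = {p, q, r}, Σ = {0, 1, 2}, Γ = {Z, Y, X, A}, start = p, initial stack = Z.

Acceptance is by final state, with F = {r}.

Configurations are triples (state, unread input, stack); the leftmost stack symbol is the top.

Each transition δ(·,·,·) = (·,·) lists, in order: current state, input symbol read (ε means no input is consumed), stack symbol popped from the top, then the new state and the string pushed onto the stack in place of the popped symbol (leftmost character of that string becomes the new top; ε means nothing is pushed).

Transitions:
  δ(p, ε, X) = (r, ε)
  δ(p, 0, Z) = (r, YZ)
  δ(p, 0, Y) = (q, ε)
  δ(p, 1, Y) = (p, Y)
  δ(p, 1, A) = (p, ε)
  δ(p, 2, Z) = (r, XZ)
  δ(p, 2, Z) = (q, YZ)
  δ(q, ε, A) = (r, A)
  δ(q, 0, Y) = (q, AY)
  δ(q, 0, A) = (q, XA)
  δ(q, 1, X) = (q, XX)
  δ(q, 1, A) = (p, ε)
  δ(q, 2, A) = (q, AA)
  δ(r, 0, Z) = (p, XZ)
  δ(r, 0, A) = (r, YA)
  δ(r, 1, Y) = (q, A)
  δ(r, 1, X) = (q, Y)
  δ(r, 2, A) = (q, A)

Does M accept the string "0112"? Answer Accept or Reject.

Accept

One accepting computation: (p, 0112, Z) ⊢ (r, 112, YZ) ⊢ (q, 12, AZ) ⊢ (p, 2, Z) ⊢ (r, ε, XZ)
All input consumed and state r ∈ F.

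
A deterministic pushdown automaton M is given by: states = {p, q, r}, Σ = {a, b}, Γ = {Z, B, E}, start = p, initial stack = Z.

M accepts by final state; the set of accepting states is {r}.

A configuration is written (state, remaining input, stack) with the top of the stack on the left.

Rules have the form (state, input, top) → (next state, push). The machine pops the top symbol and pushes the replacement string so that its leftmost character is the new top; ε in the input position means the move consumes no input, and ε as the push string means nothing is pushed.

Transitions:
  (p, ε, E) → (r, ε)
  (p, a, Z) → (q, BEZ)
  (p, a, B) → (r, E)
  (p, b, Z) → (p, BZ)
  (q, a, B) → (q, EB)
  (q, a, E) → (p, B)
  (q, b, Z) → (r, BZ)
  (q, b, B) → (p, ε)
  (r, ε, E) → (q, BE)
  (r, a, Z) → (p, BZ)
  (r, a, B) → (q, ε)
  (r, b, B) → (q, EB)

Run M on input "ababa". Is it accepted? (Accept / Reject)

(p, ababa, Z)
  read a, top Z: go to q, push BEZ → (q, baba, BEZ)
  read b, top B: go to p, push ε → (p, aba, EZ)
  ε-move, top E: go to r, push ε → (r, aba, Z)
  read a, top Z: go to p, push BZ → (p, ba, BZ)
No transition applies at (p, ba, BZ); input not fully consumed.

Reject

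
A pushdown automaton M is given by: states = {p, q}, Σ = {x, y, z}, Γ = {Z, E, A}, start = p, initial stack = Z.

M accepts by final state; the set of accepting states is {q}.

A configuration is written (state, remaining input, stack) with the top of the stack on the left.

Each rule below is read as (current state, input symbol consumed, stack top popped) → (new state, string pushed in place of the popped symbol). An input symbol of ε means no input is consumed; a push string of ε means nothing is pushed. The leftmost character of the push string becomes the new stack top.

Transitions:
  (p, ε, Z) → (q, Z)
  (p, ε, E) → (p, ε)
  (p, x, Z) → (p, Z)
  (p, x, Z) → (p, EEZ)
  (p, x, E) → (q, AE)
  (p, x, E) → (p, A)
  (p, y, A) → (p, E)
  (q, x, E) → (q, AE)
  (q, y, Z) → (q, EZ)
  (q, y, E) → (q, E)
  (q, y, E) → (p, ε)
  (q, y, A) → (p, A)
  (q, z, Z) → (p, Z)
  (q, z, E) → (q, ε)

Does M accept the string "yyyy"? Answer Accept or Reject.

One accepting computation: (p, yyyy, Z) ⊢ (q, yyyy, Z) ⊢ (q, yyy, EZ) ⊢ (q, yy, EZ) ⊢ (q, y, EZ) ⊢ (q, ε, EZ)
All input consumed and state q ∈ F.

Accept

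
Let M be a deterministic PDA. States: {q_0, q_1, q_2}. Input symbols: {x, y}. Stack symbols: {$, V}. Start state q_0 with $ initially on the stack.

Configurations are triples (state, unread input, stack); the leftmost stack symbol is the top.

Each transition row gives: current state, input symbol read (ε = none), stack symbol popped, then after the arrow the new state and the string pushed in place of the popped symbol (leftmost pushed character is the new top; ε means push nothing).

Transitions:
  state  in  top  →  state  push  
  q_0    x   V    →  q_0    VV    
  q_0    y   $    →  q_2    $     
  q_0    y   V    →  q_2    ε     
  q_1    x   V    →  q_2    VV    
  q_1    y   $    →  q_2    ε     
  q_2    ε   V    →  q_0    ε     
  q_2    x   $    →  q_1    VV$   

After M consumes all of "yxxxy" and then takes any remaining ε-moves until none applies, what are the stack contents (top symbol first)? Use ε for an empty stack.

(q_0, yxxxy, $)
  read y, top $: go to q_2, push $ → (q_2, xxxy, $)
  read x, top $: go to q_1, push VV$ → (q_1, xxy, VV$)
  read x, top V: go to q_2, push VV → (q_2, xy, VVV$)
  ε-move, top V: go to q_0, push ε → (q_0, xy, VV$)
  read x, top V: go to q_0, push VV → (q_0, y, VVV$)
  read y, top V: go to q_2, push ε → (q_2, ε, VV$)
  ε-move, top V: go to q_0, push ε → (q_0, ε, V$)
All input consumed in state q_0 with stack V$.

V$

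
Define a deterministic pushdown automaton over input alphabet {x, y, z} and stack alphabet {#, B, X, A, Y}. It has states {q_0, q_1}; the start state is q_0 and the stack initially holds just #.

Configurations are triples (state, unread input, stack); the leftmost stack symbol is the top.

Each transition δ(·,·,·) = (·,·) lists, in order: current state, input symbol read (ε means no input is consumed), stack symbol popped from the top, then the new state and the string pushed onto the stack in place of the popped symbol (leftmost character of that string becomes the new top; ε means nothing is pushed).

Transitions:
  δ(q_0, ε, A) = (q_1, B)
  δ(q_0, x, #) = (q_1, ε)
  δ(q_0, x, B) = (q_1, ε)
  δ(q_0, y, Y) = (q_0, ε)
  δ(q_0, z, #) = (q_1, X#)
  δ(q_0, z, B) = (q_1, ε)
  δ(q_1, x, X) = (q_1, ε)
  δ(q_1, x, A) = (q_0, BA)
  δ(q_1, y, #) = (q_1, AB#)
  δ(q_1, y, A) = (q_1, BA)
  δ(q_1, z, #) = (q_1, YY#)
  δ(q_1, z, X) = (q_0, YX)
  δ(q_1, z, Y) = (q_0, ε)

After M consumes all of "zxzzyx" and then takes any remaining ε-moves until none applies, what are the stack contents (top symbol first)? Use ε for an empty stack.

ε

(q_0, zxzzyx, #) ⊢ (q_1, xzzyx, X#) ⊢ (q_1, zzyx, #) ⊢ (q_1, zyx, YY#) ⊢ (q_0, yx, Y#) ⊢ (q_0, x, #) ⊢ (q_1, ε, ε)
All input consumed in state q_1 with stack ε.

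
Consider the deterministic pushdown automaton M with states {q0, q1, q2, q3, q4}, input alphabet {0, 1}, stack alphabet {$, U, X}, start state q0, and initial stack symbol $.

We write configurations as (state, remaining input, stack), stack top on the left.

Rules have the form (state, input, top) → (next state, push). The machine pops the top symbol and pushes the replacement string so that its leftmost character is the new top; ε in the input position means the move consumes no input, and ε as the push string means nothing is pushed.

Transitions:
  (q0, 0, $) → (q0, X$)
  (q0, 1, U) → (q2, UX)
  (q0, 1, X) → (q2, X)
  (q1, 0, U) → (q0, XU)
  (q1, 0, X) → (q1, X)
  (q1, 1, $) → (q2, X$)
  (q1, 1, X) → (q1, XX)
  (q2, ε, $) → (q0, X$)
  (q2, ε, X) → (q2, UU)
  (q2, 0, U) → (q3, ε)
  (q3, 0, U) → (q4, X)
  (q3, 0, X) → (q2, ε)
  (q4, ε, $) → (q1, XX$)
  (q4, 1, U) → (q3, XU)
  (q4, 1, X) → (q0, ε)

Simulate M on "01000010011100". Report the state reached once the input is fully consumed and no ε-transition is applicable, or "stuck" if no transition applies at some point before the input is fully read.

stuck

(q0, 01000010011100, $)
  read 0, top $: go to q0, push X$ → (q0, 1000010011100, X$)
  read 1, top X: go to q2, push X → (q2, 000010011100, X$)
  ε-move, top X: go to q2, push UU → (q2, 000010011100, UU$)
  read 0, top U: go to q3, push ε → (q3, 00010011100, U$)
  read 0, top U: go to q4, push X → (q4, 0010011100, X$)
No transition for (q4, 0, top X); M blocks with input 0010011100 remaining.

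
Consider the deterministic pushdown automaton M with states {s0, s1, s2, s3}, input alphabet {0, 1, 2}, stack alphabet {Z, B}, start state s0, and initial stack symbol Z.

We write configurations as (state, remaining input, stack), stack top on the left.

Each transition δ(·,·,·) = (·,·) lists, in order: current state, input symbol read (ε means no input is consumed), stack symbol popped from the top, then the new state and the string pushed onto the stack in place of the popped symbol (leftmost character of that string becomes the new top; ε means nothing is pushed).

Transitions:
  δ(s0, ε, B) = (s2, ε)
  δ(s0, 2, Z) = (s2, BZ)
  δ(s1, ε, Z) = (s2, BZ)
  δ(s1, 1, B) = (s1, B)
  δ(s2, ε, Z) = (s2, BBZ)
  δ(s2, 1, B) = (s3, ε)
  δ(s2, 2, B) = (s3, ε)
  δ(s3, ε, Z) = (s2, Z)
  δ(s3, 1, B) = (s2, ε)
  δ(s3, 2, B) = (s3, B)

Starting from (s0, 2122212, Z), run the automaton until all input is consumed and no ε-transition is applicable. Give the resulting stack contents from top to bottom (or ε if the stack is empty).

BZ

(s0, 2122212, Z)
  read 2, top Z: go to s2, push BZ → (s2, 122212, BZ)
  read 1, top B: go to s3, push ε → (s3, 22212, Z)
  ε-move, top Z: go to s2, push Z → (s2, 22212, Z)
  ε-move, top Z: go to s2, push BBZ → (s2, 22212, BBZ)
  read 2, top B: go to s3, push ε → (s3, 2212, BZ)
  read 2, top B: go to s3, push B → (s3, 212, BZ)
  read 2, top B: go to s3, push B → (s3, 12, BZ)
  read 1, top B: go to s2, push ε → (s2, 2, Z)
  ε-move, top Z: go to s2, push BBZ → (s2, 2, BBZ)
  read 2, top B: go to s3, push ε → (s3, ε, BZ)
All input consumed in state s3 with stack BZ.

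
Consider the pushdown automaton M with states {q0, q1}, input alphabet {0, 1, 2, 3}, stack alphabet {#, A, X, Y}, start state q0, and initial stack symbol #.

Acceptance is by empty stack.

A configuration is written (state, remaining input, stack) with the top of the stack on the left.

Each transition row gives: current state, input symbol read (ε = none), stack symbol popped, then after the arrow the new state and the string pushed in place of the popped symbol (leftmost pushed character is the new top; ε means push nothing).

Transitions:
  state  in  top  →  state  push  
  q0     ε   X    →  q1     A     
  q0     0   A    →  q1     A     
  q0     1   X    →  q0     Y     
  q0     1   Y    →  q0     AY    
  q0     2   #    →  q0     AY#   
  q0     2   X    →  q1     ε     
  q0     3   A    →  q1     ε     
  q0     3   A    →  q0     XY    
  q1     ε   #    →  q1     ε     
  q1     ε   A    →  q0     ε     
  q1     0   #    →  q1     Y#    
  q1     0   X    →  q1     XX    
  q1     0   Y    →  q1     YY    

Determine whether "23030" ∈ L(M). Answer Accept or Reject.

No computation consumes all input and empties the stack.

Reject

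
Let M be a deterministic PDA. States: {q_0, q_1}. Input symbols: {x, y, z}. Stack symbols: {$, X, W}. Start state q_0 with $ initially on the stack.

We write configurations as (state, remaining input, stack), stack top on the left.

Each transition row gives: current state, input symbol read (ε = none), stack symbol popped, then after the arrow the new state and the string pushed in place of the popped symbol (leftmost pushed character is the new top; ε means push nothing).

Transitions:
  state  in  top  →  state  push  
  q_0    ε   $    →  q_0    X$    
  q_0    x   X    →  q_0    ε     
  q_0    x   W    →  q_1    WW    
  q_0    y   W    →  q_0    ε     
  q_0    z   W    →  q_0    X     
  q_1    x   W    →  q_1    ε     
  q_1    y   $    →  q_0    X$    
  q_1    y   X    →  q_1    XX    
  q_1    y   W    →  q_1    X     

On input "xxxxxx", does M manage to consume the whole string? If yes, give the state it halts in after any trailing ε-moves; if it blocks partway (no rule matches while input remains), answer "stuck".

(q_0, xxxxxx, $) ⊢ (q_0, xxxxxx, X$) ⊢ (q_0, xxxxx, $) ⊢ (q_0, xxxxx, X$) ⊢ (q_0, xxxx, $) ⊢ (q_0, xxxx, X$) ⊢ (q_0, xxx, $) ⊢ (q_0, xxx, X$) ⊢ (q_0, xx, $) ⊢ (q_0, xx, X$) ⊢ (q_0, x, $) ⊢ (q_0, x, X$) ⊢ (q_0, ε, $) ⊢ (q_0, ε, X$)
All input consumed; M is in state q_0.

q_0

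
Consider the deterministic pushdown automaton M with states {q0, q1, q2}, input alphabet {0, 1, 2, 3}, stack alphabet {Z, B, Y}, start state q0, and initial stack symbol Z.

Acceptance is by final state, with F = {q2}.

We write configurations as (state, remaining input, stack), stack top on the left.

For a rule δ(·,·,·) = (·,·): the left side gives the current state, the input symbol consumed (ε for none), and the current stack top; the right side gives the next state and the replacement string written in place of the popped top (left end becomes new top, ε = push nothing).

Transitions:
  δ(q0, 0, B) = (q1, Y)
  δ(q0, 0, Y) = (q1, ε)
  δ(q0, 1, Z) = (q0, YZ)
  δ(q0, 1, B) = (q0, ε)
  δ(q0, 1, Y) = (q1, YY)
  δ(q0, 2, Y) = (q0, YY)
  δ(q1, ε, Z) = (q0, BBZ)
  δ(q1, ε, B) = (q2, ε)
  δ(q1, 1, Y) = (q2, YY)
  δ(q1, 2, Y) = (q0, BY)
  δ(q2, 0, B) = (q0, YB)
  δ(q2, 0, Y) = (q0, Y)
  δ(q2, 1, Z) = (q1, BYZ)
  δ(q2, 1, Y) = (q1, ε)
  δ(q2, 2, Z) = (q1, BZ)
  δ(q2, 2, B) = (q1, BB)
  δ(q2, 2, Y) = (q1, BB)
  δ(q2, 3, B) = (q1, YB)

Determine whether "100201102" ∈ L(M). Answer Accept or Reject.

(q0, 100201102, Z) ⊢ (q0, 00201102, YZ) ⊢ (q1, 0201102, Z) ⊢ (q0, 0201102, BBZ) ⊢ (q1, 201102, YBZ) ⊢ (q0, 01102, BYBZ) ⊢ (q1, 1102, YYBZ) ⊢ (q2, 102, YYYBZ) ⊢ (q1, 02, YYBZ)
No transition applies at (q1, 02, YYBZ); input not fully consumed.

Reject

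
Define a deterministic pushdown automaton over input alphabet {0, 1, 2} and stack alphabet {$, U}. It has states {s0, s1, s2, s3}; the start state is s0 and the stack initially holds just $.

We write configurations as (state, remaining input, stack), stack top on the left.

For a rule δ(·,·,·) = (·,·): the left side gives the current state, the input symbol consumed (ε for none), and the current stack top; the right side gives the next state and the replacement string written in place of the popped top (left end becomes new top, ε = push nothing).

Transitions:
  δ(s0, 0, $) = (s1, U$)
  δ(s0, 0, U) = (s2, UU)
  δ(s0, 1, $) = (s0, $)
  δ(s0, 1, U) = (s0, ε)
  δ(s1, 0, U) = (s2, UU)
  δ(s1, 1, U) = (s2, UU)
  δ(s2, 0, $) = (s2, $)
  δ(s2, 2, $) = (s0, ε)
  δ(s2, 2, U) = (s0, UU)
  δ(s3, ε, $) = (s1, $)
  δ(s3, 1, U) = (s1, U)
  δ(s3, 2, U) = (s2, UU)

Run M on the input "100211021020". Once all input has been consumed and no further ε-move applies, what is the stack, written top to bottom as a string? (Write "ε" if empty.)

(s0, 100211021020, $) ⊢ (s0, 00211021020, $) ⊢ (s1, 0211021020, U$) ⊢ (s2, 211021020, UU$) ⊢ (s0, 11021020, UUU$) ⊢ (s0, 1021020, UU$) ⊢ (s0, 021020, U$) ⊢ (s2, 21020, UU$) ⊢ (s0, 1020, UUU$) ⊢ (s0, 020, UU$) ⊢ (s2, 20, UUU$) ⊢ (s0, 0, UUUU$) ⊢ (s2, ε, UUUUU$)
All input consumed in state s2 with stack UUUUU$.

UUUUU$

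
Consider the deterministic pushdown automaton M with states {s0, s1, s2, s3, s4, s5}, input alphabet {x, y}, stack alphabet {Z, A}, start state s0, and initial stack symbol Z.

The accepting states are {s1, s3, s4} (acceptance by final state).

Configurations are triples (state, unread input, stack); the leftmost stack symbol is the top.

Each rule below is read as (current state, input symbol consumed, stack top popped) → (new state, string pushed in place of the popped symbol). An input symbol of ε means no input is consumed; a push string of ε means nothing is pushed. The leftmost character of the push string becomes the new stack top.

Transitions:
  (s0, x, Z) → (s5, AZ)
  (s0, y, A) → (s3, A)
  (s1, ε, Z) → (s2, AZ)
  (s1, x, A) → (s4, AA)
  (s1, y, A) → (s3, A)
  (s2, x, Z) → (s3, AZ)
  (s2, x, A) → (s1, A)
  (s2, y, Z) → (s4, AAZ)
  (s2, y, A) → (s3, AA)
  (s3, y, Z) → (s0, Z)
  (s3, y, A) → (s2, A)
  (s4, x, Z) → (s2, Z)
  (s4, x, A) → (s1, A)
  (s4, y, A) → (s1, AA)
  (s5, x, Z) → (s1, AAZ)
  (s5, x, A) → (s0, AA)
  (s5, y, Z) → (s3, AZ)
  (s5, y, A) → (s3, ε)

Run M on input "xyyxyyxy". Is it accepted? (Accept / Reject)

(s0, xyyxyyxy, Z)
  read x, top Z: go to s5, push AZ → (s5, yyxyyxy, AZ)
  read y, top A: go to s3, push ε → (s3, yxyyxy, Z)
  read y, top Z: go to s0, push Z → (s0, xyyxy, Z)
  read x, top Z: go to s5, push AZ → (s5, yyxy, AZ)
  read y, top A: go to s3, push ε → (s3, yxy, Z)
  read y, top Z: go to s0, push Z → (s0, xy, Z)
  read x, top Z: go to s5, push AZ → (s5, y, AZ)
  read y, top A: go to s3, push ε → (s3, ε, Z)
All input consumed; state s3 ∈ F.

Accept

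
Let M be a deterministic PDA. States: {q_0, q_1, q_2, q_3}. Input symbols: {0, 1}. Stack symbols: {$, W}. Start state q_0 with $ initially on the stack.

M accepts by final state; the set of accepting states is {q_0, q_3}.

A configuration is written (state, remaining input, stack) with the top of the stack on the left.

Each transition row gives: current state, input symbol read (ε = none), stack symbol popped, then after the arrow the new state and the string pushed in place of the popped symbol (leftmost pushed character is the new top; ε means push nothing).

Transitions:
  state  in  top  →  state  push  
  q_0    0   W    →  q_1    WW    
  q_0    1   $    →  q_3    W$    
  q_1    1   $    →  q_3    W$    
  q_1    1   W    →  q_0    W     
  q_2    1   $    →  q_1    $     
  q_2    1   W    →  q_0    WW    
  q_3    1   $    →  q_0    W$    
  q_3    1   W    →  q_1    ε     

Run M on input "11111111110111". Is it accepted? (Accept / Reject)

(q_0, 11111111110111, $) ⊢ (q_3, 1111111110111, W$) ⊢ (q_1, 111111110111, $) ⊢ (q_3, 11111110111, W$) ⊢ (q_1, 1111110111, $) ⊢ (q_3, 111110111, W$) ⊢ (q_1, 11110111, $) ⊢ (q_3, 1110111, W$) ⊢ (q_1, 110111, $) ⊢ (q_3, 10111, W$) ⊢ (q_1, 0111, $)
No transition applies at (q_1, 0111, $); input not fully consumed.

Reject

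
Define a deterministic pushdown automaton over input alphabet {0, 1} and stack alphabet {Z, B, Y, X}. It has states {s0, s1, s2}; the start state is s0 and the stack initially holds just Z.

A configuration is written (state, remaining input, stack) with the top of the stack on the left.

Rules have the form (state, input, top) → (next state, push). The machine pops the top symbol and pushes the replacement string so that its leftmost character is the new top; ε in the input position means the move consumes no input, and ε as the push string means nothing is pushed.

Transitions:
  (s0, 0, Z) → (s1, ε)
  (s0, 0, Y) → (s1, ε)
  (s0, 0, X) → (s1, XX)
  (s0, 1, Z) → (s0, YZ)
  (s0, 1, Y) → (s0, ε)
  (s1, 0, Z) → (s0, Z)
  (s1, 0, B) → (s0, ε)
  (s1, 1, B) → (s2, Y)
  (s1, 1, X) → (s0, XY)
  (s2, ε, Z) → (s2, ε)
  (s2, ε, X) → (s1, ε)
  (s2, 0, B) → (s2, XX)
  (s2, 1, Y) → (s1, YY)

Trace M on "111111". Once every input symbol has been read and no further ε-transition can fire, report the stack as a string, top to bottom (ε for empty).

Z

(s0, 111111, Z) ⊢ (s0, 11111, YZ) ⊢ (s0, 1111, Z) ⊢ (s0, 111, YZ) ⊢ (s0, 11, Z) ⊢ (s0, 1, YZ) ⊢ (s0, ε, Z)
All input consumed in state s0 with stack Z.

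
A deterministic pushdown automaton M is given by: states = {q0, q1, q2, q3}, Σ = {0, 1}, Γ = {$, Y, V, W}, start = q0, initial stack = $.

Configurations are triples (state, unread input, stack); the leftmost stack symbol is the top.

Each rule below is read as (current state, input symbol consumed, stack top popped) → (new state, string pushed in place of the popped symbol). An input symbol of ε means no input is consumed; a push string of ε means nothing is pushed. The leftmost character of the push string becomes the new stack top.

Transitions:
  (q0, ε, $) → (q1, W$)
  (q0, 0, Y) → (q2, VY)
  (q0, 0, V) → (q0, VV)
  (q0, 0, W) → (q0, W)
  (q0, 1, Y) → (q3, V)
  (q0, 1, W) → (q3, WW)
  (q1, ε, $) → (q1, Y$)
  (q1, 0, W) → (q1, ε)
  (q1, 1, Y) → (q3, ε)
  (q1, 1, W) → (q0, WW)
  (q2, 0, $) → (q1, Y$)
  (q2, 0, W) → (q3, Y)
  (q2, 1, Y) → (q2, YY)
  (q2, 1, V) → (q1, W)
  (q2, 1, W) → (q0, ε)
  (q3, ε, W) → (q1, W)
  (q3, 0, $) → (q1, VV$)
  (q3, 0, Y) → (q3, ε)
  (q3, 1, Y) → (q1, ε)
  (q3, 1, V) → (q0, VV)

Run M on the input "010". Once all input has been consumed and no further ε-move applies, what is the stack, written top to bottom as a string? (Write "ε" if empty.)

VV$

(q0, 010, $)
  ε-move, top $: go to q1, push W$ → (q1, 010, W$)
  read 0, top W: go to q1, push ε → (q1, 10, $)
  ε-move, top $: go to q1, push Y$ → (q1, 10, Y$)
  read 1, top Y: go to q3, push ε → (q3, 0, $)
  read 0, top $: go to q1, push VV$ → (q1, ε, VV$)
All input consumed in state q1 with stack VV$.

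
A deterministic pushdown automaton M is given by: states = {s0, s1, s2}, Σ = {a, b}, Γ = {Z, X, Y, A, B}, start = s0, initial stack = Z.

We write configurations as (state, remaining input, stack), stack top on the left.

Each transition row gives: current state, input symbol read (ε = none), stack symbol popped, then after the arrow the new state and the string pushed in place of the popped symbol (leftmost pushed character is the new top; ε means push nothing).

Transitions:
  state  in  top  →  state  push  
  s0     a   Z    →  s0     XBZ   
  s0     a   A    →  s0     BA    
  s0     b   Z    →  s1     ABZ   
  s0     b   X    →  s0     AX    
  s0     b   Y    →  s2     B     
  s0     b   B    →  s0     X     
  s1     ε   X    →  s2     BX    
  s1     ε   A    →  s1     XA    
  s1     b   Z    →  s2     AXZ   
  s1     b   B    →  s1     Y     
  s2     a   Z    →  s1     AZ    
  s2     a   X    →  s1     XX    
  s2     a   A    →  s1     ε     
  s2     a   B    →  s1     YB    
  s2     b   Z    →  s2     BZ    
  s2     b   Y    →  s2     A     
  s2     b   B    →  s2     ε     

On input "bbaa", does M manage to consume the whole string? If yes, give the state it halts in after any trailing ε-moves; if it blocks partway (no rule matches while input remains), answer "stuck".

s1

(s0, bbaa, Z) ⊢ (s1, baa, ABZ) ⊢ (s1, baa, XABZ) ⊢ (s2, baa, BXABZ) ⊢ (s2, aa, XABZ) ⊢ (s1, a, XXABZ) ⊢ (s2, a, BXXABZ) ⊢ (s1, ε, YBXXABZ)
All input consumed; M is in state s1.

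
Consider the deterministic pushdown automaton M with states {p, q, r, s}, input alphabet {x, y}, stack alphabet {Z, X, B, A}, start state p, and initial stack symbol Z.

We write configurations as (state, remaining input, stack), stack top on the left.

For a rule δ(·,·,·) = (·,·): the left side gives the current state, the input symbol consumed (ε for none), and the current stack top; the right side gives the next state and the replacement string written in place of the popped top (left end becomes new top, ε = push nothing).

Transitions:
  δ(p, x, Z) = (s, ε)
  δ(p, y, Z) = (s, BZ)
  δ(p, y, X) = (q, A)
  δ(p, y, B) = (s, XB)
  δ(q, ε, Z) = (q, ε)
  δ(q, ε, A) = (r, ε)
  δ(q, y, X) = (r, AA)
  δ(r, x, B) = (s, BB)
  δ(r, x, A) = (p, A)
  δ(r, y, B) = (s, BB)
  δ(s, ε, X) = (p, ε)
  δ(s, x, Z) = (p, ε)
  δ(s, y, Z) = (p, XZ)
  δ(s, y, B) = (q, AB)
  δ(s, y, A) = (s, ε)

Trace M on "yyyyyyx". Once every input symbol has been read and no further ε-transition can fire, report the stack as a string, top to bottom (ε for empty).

BBBBZ

(p, yyyyyyx, Z) ⊢ (s, yyyyyx, BZ) ⊢ (q, yyyyx, ABZ) ⊢ (r, yyyyx, BZ) ⊢ (s, yyyx, BBZ) ⊢ (q, yyx, ABBZ) ⊢ (r, yyx, BBZ) ⊢ (s, yx, BBBZ) ⊢ (q, x, ABBBZ) ⊢ (r, x, BBBZ) ⊢ (s, ε, BBBBZ)
All input consumed in state s with stack BBBBZ.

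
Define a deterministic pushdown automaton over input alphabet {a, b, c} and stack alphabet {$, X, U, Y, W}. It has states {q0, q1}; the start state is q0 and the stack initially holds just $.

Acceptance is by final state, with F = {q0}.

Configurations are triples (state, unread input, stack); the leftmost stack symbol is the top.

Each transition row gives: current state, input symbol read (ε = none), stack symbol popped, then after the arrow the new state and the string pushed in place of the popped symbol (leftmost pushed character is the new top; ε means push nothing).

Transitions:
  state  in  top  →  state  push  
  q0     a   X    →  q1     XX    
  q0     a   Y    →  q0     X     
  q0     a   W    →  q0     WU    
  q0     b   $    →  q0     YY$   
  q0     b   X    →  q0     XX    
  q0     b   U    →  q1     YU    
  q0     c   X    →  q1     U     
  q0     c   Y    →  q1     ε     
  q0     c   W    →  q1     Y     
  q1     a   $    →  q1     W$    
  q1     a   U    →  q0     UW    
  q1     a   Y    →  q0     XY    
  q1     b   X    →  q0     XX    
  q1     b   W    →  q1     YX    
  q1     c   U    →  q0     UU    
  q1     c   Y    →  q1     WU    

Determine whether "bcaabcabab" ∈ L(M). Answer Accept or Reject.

Accept

(q0, bcaabcabab, $)
  read b, top $: go to q0, push YY$ → (q0, caabcabab, YY$)
  read c, top Y: go to q1, push ε → (q1, aabcabab, Y$)
  read a, top Y: go to q0, push XY → (q0, abcabab, XY$)
  read a, top X: go to q1, push XX → (q1, bcabab, XXY$)
  read b, top X: go to q0, push XX → (q0, cabab, XXXY$)
  read c, top X: go to q1, push U → (q1, abab, UXXY$)
  read a, top U: go to q0, push UW → (q0, bab, UWXXY$)
  read b, top U: go to q1, push YU → (q1, ab, YUWXXY$)
  read a, top Y: go to q0, push XY → (q0, b, XYUWXXY$)
  read b, top X: go to q0, push XX → (q0, ε, XXYUWXXY$)
All input consumed; state q0 ∈ F.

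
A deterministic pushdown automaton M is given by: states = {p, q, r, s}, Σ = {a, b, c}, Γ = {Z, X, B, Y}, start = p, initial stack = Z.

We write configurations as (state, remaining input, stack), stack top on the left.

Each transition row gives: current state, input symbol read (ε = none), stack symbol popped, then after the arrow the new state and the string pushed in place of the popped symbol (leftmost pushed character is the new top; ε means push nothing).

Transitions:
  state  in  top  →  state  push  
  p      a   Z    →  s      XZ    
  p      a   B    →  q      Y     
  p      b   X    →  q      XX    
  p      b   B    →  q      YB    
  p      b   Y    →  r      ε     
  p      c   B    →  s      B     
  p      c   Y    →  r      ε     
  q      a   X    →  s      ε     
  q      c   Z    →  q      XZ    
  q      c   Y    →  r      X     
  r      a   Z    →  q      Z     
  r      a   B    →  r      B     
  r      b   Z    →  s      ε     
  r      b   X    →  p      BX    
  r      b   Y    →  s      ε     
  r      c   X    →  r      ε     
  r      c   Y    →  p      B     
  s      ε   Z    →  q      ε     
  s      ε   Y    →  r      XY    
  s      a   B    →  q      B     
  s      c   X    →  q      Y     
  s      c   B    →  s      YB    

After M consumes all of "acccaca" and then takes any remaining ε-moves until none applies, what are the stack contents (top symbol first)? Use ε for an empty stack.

(p, acccaca, Z)
  read a, top Z: go to s, push XZ → (s, cccaca, XZ)
  read c, top X: go to q, push Y → (q, ccaca, YZ)
  read c, top Y: go to r, push X → (r, caca, XZ)
  read c, top X: go to r, push ε → (r, aca, Z)
  read a, top Z: go to q, push Z → (q, ca, Z)
  read c, top Z: go to q, push XZ → (q, a, XZ)
  read a, top X: go to s, push ε → (s, ε, Z)
  ε-move, top Z: go to q, push ε → (q, ε, ε)
All input consumed in state q with stack ε.

ε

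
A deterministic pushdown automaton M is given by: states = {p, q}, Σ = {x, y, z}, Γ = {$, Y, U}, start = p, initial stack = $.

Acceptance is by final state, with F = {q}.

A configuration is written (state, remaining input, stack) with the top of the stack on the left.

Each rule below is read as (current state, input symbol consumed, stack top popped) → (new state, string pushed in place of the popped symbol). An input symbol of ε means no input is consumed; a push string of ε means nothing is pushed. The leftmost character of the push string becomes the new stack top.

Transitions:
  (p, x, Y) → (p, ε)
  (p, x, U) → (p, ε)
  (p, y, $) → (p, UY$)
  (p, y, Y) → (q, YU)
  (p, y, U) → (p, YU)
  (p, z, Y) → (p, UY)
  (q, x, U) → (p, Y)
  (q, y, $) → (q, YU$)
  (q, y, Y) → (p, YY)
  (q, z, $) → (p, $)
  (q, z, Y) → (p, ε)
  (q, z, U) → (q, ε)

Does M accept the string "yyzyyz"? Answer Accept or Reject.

Reject

(p, yyzyyz, $)
  read y, top $: go to p, push UY$ → (p, yzyyz, UY$)
  read y, top U: go to p, push YU → (p, zyyz, YUY$)
  read z, top Y: go to p, push UY → (p, yyz, UYUY$)
  read y, top U: go to p, push YU → (p, yz, YUYUY$)
  read y, top Y: go to q, push YU → (q, z, YUUYUY$)
  read z, top Y: go to p, push ε → (p, ε, UUYUY$)
All input consumed; state p ∉ F and no further ε-move applies.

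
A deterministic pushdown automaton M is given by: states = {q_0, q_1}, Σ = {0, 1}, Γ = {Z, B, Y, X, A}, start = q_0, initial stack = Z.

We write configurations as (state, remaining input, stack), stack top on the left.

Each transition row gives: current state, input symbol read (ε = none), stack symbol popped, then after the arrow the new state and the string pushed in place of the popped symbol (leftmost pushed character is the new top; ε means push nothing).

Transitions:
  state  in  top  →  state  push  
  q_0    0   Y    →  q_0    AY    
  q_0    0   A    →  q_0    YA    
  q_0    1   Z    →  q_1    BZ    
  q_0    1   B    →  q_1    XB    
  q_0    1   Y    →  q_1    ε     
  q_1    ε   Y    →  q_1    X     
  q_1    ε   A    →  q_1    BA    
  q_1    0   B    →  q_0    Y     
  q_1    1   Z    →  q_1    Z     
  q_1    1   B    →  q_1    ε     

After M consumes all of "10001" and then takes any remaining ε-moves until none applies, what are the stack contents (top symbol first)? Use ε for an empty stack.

(q_0, 10001, Z)
  read 1, top Z: go to q_1, push BZ → (q_1, 0001, BZ)
  read 0, top B: go to q_0, push Y → (q_0, 001, YZ)
  read 0, top Y: go to q_0, push AY → (q_0, 01, AYZ)
  read 0, top A: go to q_0, push YA → (q_0, 1, YAYZ)
  read 1, top Y: go to q_1, push ε → (q_1, ε, AYZ)
  ε-move, top A: go to q_1, push BA → (q_1, ε, BAYZ)
All input consumed in state q_1 with stack BAYZ.

BAYZ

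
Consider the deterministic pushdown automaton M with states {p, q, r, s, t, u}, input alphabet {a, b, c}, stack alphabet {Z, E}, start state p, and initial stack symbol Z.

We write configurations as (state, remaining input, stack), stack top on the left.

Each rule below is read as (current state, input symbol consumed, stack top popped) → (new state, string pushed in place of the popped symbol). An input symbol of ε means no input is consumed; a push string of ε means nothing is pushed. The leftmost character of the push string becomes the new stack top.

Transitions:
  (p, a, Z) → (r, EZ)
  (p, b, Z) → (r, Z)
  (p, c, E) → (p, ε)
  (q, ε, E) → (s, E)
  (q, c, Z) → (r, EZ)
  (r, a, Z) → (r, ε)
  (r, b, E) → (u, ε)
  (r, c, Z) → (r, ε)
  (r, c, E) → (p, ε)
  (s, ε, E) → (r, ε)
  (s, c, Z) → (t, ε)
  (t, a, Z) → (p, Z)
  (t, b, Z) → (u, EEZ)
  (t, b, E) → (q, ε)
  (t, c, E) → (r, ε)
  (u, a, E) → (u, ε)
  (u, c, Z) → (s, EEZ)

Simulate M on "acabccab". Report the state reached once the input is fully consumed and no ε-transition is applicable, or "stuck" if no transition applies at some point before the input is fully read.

u

(p, acabccab, Z)
  read a, top Z: go to r, push EZ → (r, cabccab, EZ)
  read c, top E: go to p, push ε → (p, abccab, Z)
  read a, top Z: go to r, push EZ → (r, bccab, EZ)
  read b, top E: go to u, push ε → (u, ccab, Z)
  read c, top Z: go to s, push EEZ → (s, cab, EEZ)
  ε-move, top E: go to r, push ε → (r, cab, EZ)
  read c, top E: go to p, push ε → (p, ab, Z)
  read a, top Z: go to r, push EZ → (r, b, EZ)
  read b, top E: go to u, push ε → (u, ε, Z)
All input consumed; M is in state u.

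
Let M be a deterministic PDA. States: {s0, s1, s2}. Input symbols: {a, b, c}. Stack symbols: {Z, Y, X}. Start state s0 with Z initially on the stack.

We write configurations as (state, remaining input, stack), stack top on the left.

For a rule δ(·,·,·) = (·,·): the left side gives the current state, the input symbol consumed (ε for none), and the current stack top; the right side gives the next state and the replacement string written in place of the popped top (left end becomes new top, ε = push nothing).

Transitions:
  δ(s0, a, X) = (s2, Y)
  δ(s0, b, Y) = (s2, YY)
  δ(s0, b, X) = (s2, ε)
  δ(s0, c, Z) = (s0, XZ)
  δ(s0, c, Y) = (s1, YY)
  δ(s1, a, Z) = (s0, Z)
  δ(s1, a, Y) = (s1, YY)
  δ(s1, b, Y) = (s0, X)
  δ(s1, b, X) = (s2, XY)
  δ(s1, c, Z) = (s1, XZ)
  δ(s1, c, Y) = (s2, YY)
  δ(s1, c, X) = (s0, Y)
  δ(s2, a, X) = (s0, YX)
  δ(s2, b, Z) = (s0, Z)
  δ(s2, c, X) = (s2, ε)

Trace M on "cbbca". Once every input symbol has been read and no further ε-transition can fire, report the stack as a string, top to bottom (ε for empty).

YZ

(s0, cbbca, Z) ⊢ (s0, bbca, XZ) ⊢ (s2, bca, Z) ⊢ (s0, ca, Z) ⊢ (s0, a, XZ) ⊢ (s2, ε, YZ)
All input consumed in state s2 with stack YZ.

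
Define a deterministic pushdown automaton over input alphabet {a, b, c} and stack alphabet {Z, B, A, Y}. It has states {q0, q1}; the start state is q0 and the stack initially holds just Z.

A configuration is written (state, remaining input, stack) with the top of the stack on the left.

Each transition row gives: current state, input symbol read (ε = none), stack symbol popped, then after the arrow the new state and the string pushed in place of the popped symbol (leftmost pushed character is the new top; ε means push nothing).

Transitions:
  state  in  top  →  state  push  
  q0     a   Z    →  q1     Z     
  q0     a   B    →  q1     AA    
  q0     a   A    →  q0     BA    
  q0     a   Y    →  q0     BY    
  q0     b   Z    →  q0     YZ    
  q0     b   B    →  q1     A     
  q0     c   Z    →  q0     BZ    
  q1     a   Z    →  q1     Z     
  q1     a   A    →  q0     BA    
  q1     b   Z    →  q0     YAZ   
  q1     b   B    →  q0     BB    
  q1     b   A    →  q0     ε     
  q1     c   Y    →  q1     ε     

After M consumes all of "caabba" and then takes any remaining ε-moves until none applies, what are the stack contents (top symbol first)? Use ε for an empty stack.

BAAZ

(q0, caabba, Z)
  read c, top Z: go to q0, push BZ → (q0, aabba, BZ)
  read a, top B: go to q1, push AA → (q1, abba, AAZ)
  read a, top A: go to q0, push BA → (q0, bba, BAAZ)
  read b, top B: go to q1, push A → (q1, ba, AAAZ)
  read b, top A: go to q0, push ε → (q0, a, AAZ)
  read a, top A: go to q0, push BA → (q0, ε, BAAZ)
All input consumed in state q0 with stack BAAZ.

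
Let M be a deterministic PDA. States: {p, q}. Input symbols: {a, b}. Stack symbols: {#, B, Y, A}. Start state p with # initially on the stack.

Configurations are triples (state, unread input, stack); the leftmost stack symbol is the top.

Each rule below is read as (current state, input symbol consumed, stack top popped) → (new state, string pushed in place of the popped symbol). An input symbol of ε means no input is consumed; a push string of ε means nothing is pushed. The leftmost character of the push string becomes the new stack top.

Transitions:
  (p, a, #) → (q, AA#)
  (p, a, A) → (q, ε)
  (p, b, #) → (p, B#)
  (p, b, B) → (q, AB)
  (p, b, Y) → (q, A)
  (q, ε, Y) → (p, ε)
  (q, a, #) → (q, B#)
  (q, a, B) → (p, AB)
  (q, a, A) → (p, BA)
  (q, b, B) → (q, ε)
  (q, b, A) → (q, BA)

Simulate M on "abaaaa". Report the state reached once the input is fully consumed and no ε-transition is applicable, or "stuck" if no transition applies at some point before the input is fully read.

(p, abaaaa, #)
  read a, top #: go to q, push AA# → (q, baaaa, AA#)
  read b, top A: go to q, push BA → (q, aaaa, BAA#)
  read a, top B: go to p, push AB → (p, aaa, ABAA#)
  read a, top A: go to q, push ε → (q, aa, BAA#)
  read a, top B: go to p, push AB → (p, a, ABAA#)
  read a, top A: go to q, push ε → (q, ε, BAA#)
All input consumed; M is in state q.

q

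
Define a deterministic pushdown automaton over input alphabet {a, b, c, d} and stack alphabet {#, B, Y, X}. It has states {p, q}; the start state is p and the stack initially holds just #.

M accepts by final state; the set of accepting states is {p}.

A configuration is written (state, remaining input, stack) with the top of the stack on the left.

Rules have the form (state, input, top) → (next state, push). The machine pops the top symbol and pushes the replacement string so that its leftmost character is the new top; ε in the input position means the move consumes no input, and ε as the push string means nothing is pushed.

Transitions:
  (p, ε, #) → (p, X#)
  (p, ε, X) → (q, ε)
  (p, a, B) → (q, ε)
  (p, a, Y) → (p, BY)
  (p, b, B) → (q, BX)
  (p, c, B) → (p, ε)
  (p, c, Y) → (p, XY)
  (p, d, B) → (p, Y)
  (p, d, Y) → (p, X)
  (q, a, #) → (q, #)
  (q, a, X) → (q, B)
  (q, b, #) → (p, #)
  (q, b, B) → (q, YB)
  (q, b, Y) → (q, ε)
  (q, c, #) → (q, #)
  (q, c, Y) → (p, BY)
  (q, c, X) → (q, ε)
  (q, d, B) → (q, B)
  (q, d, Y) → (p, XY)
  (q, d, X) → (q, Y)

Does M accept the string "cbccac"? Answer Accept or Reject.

(p, cbccac, #) ⊢ (p, cbccac, X#) ⊢ (q, cbccac, #) ⊢ (q, bccac, #) ⊢ (p, ccac, #) ⊢ (p, ccac, X#) ⊢ (q, ccac, #) ⊢ (q, cac, #) ⊢ (q, ac, #) ⊢ (q, c, #) ⊢ (q, ε, #)
All input consumed; state q ∉ F and no further ε-move applies.

Reject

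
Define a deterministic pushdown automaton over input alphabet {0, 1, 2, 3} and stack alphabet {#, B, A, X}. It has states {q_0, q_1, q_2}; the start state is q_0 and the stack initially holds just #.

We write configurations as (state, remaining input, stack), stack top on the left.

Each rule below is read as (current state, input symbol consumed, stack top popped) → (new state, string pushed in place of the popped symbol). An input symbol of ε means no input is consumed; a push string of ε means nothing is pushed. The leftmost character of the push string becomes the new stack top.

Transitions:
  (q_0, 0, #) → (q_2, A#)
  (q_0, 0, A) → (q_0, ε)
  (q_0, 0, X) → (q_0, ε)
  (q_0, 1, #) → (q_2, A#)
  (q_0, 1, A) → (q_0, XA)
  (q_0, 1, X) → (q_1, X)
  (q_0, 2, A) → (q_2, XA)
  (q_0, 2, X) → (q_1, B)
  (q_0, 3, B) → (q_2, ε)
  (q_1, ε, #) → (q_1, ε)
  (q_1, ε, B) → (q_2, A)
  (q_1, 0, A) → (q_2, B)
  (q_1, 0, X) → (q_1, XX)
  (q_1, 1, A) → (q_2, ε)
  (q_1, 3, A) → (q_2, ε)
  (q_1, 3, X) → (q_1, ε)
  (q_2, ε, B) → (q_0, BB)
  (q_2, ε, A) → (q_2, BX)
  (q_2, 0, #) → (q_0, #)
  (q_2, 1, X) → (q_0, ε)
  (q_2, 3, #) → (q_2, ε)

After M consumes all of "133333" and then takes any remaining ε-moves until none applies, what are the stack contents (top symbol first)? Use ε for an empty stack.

(q_0, 133333, #) ⊢ (q_2, 33333, A#) ⊢ (q_2, 33333, BX#) ⊢ (q_0, 33333, BBX#) ⊢ (q_2, 3333, BX#) ⊢ (q_0, 3333, BBX#) ⊢ (q_2, 333, BX#) ⊢ (q_0, 333, BBX#) ⊢ (q_2, 33, BX#) ⊢ (q_0, 33, BBX#) ⊢ (q_2, 3, BX#) ⊢ (q_0, 3, BBX#) ⊢ (q_2, ε, BX#) ⊢ (q_0, ε, BBX#)
All input consumed in state q_0 with stack BBX#.

BBX#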